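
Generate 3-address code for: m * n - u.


Break into single-operator statements:
t1 = m * n
t2 = t1 - u


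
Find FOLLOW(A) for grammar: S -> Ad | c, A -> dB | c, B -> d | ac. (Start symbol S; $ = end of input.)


$ ∈ FOLLOW(S). For each A -> αBβ: add FIRST(β)\{ε} to FOLLOW(B); if β nullable, add FOLLOW(A).
FOLLOW(A) = {d}


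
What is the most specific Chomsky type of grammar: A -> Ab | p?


Left-linear: every RHS is a terminal or one nonterminal followed by a terminal
Classification: Type 3 (Regular)


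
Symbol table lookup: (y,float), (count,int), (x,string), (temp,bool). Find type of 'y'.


Lookup 'y' → type float


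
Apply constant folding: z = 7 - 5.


7 - 5 = 2 at compile time
Optimized: z = 2


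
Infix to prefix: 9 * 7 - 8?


left-to-right (same/higher precedence on left): tree is (- (* 9 7) 8)
Prefix: - * 9 7 8


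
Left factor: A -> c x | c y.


Common prefix: 'c'
Factored: A -> c A', A' -> x | y


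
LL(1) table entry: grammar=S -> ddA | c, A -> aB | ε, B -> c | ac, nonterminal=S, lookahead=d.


For [S, d]: 'd' ∈ FIRST(ddA)
Entry: S -> ddA


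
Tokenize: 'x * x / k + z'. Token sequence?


Scan left to right, longest-match per lexeme
Tokens: ID(x), OP(*), ID(x), OP(/), ID(k), OP(+), ID(z)


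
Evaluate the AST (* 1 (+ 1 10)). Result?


Evaluate inner: (+ 1 10) = 11
Evaluate root: (* 1 11) = 11
Result: 11


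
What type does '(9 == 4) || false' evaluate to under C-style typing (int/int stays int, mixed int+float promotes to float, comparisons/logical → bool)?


Operand types: bool || bool
Rule: logical operators take bool operands and yield bool
Result type: bool


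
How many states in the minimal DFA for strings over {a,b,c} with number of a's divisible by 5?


Track (count of a) mod 5: states 0..4, accept at 0
Minimal DFA: 5 states


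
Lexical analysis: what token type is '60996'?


Pattern: digits only
Type: INTEGER_LITERAL


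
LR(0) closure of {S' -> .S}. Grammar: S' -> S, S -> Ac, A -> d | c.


Start: S' -> .S
For each item with dot before a nonterminal B, add B -> .γ for every B-production
Closure: [S' -> .S, S -> .Ac, A -> .d, A -> .c]


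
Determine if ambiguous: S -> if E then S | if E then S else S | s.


dangling else: 'if E then if E then s else s' parses two ways
Ambiguous


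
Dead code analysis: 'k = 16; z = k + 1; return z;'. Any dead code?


k is read by z's definition; z is returned
No dead code


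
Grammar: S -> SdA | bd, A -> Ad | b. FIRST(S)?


Per alternative of S: FIRST(SdA) = {b}; FIRST(bd) = {b}
FIRST(S) = {b}


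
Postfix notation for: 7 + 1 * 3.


* has higher precedence, evaluate 1*3 first
Postfix: 7 1 3 * +


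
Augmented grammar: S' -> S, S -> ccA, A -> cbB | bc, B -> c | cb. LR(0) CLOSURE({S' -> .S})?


Start: S' -> .S
For each item with dot before a nonterminal B, add B -> .γ for every B-production
Closure: [S' -> .S, S -> .ccA]


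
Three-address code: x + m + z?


Break into single-operator statements:
t1 = x + m
t2 = t1 + z


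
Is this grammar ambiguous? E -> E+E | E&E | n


'n+n&n' has two parse trees (no precedence encoded between + and &)
Ambiguous


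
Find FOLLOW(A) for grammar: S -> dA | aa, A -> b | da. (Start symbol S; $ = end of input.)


$ ∈ FOLLOW(S). For each A -> αBβ: add FIRST(β)\{ε} to FOLLOW(B); if β nullable, add FOLLOW(A).
FOLLOW(A) = {$}


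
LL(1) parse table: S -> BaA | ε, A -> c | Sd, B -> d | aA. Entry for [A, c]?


For [A, c]: 'c' ∈ FIRST(c)
Entry: A -> c


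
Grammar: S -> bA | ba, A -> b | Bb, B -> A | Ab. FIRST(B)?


Per alternative of B: FIRST(A) = {b}; FIRST(Ab) = {b}
FIRST(B) = {b}


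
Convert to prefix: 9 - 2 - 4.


left-to-right (same/higher precedence on left): tree is (- (- 9 2) 4)
Prefix: - - 9 2 4


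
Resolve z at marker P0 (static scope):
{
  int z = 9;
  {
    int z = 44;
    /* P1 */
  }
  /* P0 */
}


z declared in the same block as P0
z = 9


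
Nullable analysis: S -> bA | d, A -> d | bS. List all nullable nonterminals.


A nonterminal is nullable iff some alternative derives ε (directly, or every symbol in it is nullable)
Nullable: {}


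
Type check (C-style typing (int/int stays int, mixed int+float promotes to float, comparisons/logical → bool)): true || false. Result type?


Operand types: bool || bool
Rule: logical operators take bool operands and yield bool
Result type: bool


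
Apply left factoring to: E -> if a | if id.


Common prefix: 'if'
Factored: E -> if E', E' -> a | id


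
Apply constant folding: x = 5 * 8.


5 * 8 = 40 at compile time
Optimized: x = 40


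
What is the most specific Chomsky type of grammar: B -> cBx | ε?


Single nonterminal LHS, but c^n x^n is not regular
Classification: Type 2 (Context-Free)


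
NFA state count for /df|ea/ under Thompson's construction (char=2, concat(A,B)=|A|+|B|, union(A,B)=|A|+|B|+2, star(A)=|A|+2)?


Syntax tree has 4 char leaf(s), 1 union(s), 0 star(s)
chars contribute 4×2 = 8; each union adds +2; each star adds +2
Total: 8 + 2 + 0 = 10 states


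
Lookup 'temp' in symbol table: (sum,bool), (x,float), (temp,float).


Lookup 'temp' → type float


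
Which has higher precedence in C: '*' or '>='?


'*' is multiplicative (level 10); '>=' is relational (level 7)
Higher level binds tighter
'*' has higher precedence than '>='


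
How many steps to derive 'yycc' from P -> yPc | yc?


Derivation: P => yPc => yycc
Steps: 2


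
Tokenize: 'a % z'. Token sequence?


Scan left to right, longest-match per lexeme
Tokens: ID(a), OP(%), ID(z)


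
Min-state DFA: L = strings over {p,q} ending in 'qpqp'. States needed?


Track the longest suffix of input matching a prefix of 'qpqp': 5 classes (prefixes of length 0..4)
Minimal DFA: 5 states


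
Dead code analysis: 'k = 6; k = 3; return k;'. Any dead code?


first assignment to k is overwritten before any read
Dead: 'k = 6'


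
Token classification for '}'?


Pattern: delimiter/punctuation
Type: PUNCTUATION


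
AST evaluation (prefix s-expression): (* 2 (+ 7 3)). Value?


Evaluate inner: (+ 7 3) = 10
Evaluate root: (* 2 10) = 20
Result: 20


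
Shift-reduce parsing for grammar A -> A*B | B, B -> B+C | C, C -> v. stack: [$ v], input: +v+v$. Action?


'v' on top is the handle for C -> v
Action: reduce (C -> v)


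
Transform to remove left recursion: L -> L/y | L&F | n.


Left-recursive alternatives: L/y, L&F; non-recursive: n
Introduce L': L -> nL', L' -> /yL' | &FL' | ε


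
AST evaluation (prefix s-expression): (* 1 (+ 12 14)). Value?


Evaluate inner: (+ 12 14) = 26
Evaluate root: (* 1 26) = 26
Result: 26


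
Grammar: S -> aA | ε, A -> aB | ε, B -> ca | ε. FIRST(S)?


Per alternative of S: FIRST(aA) = {a}; FIRST(ε) = {ε}
FIRST(S) = {a, ε}


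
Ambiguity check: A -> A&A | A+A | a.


'a&a+a' has two parse trees (no precedence encoded between & and +)
Ambiguous


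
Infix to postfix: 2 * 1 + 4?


Left to right (same or higher precedence on left)
Postfix: 2 1 * 4 +


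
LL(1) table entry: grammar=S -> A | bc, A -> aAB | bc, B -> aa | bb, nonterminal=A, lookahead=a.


For [A, a]: 'a' ∈ FIRST(aAB)
Entry: A -> aAB


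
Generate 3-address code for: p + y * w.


Break into single-operator statements:
t1 = y * w
t2 = p + t1


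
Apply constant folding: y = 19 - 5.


19 - 5 = 14 at compile time
Optimized: y = 14


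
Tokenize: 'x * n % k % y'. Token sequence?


Scan left to right, longest-match per lexeme
Tokens: ID(x), OP(*), ID(n), OP(%), ID(k), OP(%), ID(y)


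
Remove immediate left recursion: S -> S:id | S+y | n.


Left-recursive alternatives: S:id, S+y; non-recursive: n
Introduce S': S -> nS', S' -> :idS' | +yS' | ε


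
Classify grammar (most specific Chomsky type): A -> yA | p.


Right-linear: every RHS is a terminal or a terminal followed by one nonterminal
Classification: Type 3 (Regular)


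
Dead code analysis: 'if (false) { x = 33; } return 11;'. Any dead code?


condition is constant false, so the whole block is unreachable
Dead: 'if (false) { x = 33; }'


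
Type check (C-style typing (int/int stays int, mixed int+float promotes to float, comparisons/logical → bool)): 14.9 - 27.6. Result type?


Operand types: float - float
Rule: mixed int/float promotes to float; int/int stays int
Result type: float


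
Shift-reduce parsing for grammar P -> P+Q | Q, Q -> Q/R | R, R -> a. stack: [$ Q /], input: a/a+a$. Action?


no handle; shift 'a'
Action: shift


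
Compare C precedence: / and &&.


'/' is multiplicative (level 10); '&&' is logical AND (level 2)
Higher level binds tighter
'/' has higher precedence than '&&'


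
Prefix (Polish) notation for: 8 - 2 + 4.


left-to-right (same/higher precedence on left): tree is (+ (- 8 2) 4)
Prefix: + - 8 2 4


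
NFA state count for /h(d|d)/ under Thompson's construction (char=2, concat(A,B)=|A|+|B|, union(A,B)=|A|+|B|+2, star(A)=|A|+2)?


Syntax tree has 3 char leaf(s), 1 union(s), 0 star(s)
chars contribute 3×2 = 6; each union adds +2; each star adds +2
Total: 6 + 2 + 0 = 8 states


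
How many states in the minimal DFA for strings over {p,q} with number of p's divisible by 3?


Track (count of p) mod 3: states 0..2, accept at 0
Minimal DFA: 3 states


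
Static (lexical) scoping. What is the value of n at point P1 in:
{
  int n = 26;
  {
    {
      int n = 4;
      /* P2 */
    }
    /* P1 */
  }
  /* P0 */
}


P1's block does not declare n; resolves to the enclosing declaration at depth 0
n = 26


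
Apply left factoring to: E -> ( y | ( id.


Common prefix: '('
Factored: E -> ( E', E' -> y | id


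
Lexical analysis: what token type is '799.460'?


Pattern: digits with a decimal point
Type: FLOAT_LITERAL


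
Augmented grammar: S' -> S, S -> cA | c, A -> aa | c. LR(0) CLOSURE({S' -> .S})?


Start: S' -> .S
For each item with dot before a nonterminal B, add B -> .γ for every B-production
Closure: [S' -> .S, S -> .cA, S -> .c]


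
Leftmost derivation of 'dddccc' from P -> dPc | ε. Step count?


Derivation: P => dPc => ddPcc => dddPccc => dddccc
Steps: 4


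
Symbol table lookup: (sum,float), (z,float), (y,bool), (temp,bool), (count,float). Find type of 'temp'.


Lookup 'temp' → type bool


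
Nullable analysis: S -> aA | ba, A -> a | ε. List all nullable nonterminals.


A nonterminal is nullable iff some alternative derives ε (directly, or every symbol in it is nullable)
Nullable: {A}


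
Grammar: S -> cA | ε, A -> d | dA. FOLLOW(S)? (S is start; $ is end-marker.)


$ ∈ FOLLOW(S). For each A -> αBβ: add FIRST(β)\{ε} to FOLLOW(B); if β nullable, add FOLLOW(A).
FOLLOW(S) = {$}


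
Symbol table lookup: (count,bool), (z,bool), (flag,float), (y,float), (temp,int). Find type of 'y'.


Lookup 'y' → type float


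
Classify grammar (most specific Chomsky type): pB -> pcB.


LHS has context (more than one symbol) and |LHS| ≤ |RHS|
Classification: Type 1 (Context-Sensitive)


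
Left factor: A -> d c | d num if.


Common prefix: 'd'
Factored: A -> d A', A' -> c | num if


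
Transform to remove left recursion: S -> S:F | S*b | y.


Left-recursive alternatives: S:F, S*b; non-recursive: y
Introduce S': S -> yS', S' -> :FS' | *bS' | ε


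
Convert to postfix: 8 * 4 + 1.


Left to right (same or higher precedence on left)
Postfix: 8 4 * 1 +


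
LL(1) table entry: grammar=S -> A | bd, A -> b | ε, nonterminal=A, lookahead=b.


For [A, b]: 'b' ∈ FIRST(b)
Entry: A -> b


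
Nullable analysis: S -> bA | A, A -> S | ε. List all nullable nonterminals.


A nonterminal is nullable iff some alternative derives ε (directly, or every symbol in it is nullable)
Nullable: {A, S}


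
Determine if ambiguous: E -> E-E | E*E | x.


'x-x*x' has two parse trees (no precedence encoded between - and *)
Ambiguous


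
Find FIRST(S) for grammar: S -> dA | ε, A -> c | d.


Per alternative of S: FIRST(dA) = {d}; FIRST(ε) = {ε}
FIRST(S) = {d, ε}


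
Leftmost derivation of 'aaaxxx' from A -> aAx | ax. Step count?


Derivation: A => aAx => aaAxx => aaaxxx
Steps: 3


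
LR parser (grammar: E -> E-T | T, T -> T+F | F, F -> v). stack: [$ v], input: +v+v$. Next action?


'v' on top is the handle for F -> v
Action: reduce (F -> v)


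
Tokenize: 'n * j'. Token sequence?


Scan left to right, longest-match per lexeme
Tokens: ID(n), OP(*), ID(j)


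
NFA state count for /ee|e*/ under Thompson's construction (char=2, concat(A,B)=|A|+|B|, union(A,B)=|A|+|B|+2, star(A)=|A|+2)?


Syntax tree has 3 char leaf(s), 1 union(s), 1 star(s)
chars contribute 3×2 = 6; each union adds +2; each star adds +2
Total: 6 + 2 + 2 = 10 states


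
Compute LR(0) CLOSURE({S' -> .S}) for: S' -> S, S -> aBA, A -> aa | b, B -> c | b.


Start: S' -> .S
For each item with dot before a nonterminal B, add B -> .γ for every B-production
Closure: [S' -> .S, S -> .aBA]


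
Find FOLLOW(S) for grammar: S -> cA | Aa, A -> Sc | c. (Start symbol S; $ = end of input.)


$ ∈ FOLLOW(S). For each A -> αBβ: add FIRST(β)\{ε} to FOLLOW(B); if β nullable, add FOLLOW(A).
FOLLOW(S) = {$, c}


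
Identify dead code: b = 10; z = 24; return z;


b is assigned but never read
Dead: 'b = 10'


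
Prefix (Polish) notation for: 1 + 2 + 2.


left-to-right (same/higher precedence on left): tree is (+ (+ 1 2) 2)
Prefix: + + 1 2 2


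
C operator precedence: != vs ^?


'!=' is equality (level 6); '^' is bitwise XOR (level 4)
Higher level binds tighter
'!=' has higher precedence than '^'


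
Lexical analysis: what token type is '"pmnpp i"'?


Pattern: double-quoted sequence
Type: STRING_LITERAL


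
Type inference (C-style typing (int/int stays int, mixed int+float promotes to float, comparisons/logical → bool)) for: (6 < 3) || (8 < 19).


Operand types: bool || bool
Rule: logical operators take bool operands and yield bool
Result type: bool


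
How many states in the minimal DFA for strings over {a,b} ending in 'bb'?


Track the longest suffix of input matching a prefix of 'bb': 3 classes (prefixes of length 0..2)
Minimal DFA: 3 states


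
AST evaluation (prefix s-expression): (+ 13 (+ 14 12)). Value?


Evaluate inner: (+ 14 12) = 26
Evaluate root: (+ 13 26) = 39
Result: 39


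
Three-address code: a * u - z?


Break into single-operator statements:
t1 = a * u
t2 = t1 - z


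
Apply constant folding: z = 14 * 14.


14 * 14 = 196 at compile time
Optimized: z = 196


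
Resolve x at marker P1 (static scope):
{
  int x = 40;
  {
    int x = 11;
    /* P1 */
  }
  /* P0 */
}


x declared in the same block as P1
x = 11


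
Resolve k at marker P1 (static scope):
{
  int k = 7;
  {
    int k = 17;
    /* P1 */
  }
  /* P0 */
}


k declared in the same block as P1
k = 17


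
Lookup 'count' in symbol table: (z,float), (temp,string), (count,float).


Lookup 'count' → type float


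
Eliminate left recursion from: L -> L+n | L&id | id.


Left-recursive alternatives: L+n, L&id; non-recursive: id
Introduce L': L -> idL', L' -> +nL' | &idL' | ε


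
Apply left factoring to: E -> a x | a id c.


Common prefix: 'a'
Factored: E -> a E', E' -> x | id c


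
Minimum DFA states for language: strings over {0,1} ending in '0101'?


Track the longest suffix of input matching a prefix of '0101': 5 classes (prefixes of length 0..4)
Minimal DFA: 5 states


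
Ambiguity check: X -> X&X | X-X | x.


'x&x-x' has two parse trees (no precedence encoded between & and -)
Ambiguous


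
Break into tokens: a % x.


Scan left to right, longest-match per lexeme
Tokens: ID(a), OP(%), ID(x)


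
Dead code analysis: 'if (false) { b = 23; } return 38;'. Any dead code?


condition is constant false, so the whole block is unreachable
Dead: 'if (false) { b = 23; }'


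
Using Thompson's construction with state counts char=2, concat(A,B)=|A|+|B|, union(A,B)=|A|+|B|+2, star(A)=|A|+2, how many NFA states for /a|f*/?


Syntax tree has 2 char leaf(s), 1 union(s), 1 star(s)
chars contribute 2×2 = 4; each union adds +2; each star adds +2
Total: 4 + 2 + 2 = 8 states


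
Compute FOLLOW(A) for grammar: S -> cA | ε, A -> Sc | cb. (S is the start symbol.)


$ ∈ FOLLOW(S). For each A -> αBβ: add FIRST(β)\{ε} to FOLLOW(B); if β nullable, add FOLLOW(A).
FOLLOW(A) = {$, c}


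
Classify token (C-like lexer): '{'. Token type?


Pattern: delimiter/punctuation
Type: PUNCTUATION


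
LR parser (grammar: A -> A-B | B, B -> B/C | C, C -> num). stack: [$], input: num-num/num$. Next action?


no handle on stack; shift 'num'
Action: shift


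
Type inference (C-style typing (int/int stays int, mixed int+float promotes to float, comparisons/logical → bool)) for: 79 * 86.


Operand types: int * int
Rule: mixed int/float promotes to float; int/int stays int
Result type: int


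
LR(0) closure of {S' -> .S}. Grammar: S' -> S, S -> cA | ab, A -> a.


Start: S' -> .S
For each item with dot before a nonterminal B, add B -> .γ for every B-production
Closure: [S' -> .S, S -> .cA, S -> .ab]


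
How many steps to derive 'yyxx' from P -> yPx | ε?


Derivation: P => yPx => yyPxx => yyxx
Steps: 3


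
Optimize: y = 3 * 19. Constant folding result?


3 * 19 = 57 at compile time
Optimized: y = 57


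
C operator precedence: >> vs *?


'*' is multiplicative (level 10); '>>' is shift (level 8)
Higher level binds tighter
'*' has higher precedence than '>>'


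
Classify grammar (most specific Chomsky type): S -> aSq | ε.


Single nonterminal LHS, but a^n q^n is not regular
Classification: Type 2 (Context-Free)


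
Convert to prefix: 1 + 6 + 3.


left-to-right (same/higher precedence on left): tree is (+ (+ 1 6) 3)
Prefix: + + 1 6 3


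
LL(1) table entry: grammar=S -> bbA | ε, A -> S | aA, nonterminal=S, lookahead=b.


For [S, b]: 'b' ∈ FIRST(bbA)
Entry: S -> bbA


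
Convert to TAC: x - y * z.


Break into single-operator statements:
t1 = y * z
t2 = x - t1


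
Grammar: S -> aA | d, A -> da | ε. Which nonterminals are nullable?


A nonterminal is nullable iff some alternative derives ε (directly, or every symbol in it is nullable)
Nullable: {A}


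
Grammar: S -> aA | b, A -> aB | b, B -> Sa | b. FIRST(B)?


Per alternative of B: FIRST(Sa) = {a, b}; FIRST(b) = {b}
FIRST(B) = {a, b}


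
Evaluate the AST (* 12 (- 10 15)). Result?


Evaluate inner: (- 10 15) = -5
Evaluate root: (* 12 -5) = -60
Result: -60


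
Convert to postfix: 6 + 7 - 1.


Left to right (same or higher precedence on left)
Postfix: 6 7 + 1 -


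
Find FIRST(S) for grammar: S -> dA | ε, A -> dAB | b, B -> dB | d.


Per alternative of S: FIRST(dA) = {d}; FIRST(ε) = {ε}
FIRST(S) = {d, ε}


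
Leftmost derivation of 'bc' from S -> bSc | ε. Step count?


Derivation: S => bSc => bc
Steps: 2


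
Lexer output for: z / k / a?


Scan left to right, longest-match per lexeme
Tokens: ID(z), OP(/), ID(k), OP(/), ID(a)


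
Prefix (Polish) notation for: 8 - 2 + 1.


left-to-right (same/higher precedence on left): tree is (+ (- 8 2) 1)
Prefix: + - 8 2 1


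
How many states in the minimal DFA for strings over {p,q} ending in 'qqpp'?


Track the longest suffix of input matching a prefix of 'qqpp': 5 classes (prefixes of length 0..4)
Minimal DFA: 5 states


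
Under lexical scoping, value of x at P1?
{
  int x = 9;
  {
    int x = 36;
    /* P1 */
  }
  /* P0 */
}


x declared in the same block as P1
x = 36


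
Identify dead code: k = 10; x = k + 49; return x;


k is read by x's definition; x is returned
No dead code


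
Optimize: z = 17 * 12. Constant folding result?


17 * 12 = 204 at compile time
Optimized: z = 204


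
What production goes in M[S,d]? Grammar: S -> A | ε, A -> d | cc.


For [S, d]: 'd' ∈ FIRST(A)
Entry: S -> A


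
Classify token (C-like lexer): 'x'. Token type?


Pattern: letter/underscore followed by alphanumerics, not a keyword
Type: IDENTIFIER


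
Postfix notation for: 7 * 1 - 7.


Left to right (same or higher precedence on left)
Postfix: 7 1 * 7 -


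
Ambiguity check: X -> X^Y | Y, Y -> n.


precedence layered via separate nonterminal Y: deterministic
Unambiguous


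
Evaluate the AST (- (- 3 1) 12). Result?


Evaluate inner: (- 3 1) = 2
Evaluate root: (- 2 12) = -10
Result: -10


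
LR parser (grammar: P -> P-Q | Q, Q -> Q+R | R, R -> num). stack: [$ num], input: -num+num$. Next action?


'num' on top is the handle for R -> num
Action: reduce (R -> num)


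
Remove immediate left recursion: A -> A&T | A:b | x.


Left-recursive alternatives: A&T, A:b; non-recursive: x
Introduce A': A -> xA', A' -> &TA' | :bA' | ε


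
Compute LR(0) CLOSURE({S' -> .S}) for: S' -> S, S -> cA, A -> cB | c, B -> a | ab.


Start: S' -> .S
For each item with dot before a nonterminal B, add B -> .γ for every B-production
Closure: [S' -> .S, S -> .cA]


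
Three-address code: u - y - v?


Break into single-operator statements:
t1 = u - y
t2 = t1 - v


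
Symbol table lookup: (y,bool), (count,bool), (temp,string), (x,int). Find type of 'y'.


Lookup 'y' → type bool


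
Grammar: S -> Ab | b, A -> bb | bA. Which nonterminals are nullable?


A nonterminal is nullable iff some alternative derives ε (directly, or every symbol in it is nullable)
Nullable: {}


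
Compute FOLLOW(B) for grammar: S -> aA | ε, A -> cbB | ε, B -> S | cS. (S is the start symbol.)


$ ∈ FOLLOW(S). For each A -> αBβ: add FIRST(β)\{ε} to FOLLOW(B); if β nullable, add FOLLOW(A).
FOLLOW(B) = {$}


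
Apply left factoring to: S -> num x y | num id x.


Common prefix: 'num'
Factored: S -> num S', S' -> x y | id x


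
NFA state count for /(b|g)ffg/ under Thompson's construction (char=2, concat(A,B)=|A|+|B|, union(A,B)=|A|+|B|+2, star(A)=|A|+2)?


Syntax tree has 5 char leaf(s), 1 union(s), 0 star(s)
chars contribute 5×2 = 10; each union adds +2; each star adds +2
Total: 10 + 2 + 0 = 12 states


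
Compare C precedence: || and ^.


'^' is bitwise XOR (level 4); '||' is logical OR (level 1)
Higher level binds tighter
'^' has higher precedence than '||'


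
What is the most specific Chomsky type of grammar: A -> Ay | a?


Left-linear: every RHS is a terminal or one nonterminal followed by a terminal
Classification: Type 3 (Regular)


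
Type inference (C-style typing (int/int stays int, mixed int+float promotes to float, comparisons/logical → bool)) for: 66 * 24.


Operand types: int * int
Rule: mixed int/float promotes to float; int/int stays int
Result type: int


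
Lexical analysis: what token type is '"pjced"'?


Pattern: double-quoted sequence
Type: STRING_LITERAL


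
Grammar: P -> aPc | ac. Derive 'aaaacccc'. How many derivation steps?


Derivation: P => aPc => aaPcc => aaaPccc => aaaacccc
Steps: 4


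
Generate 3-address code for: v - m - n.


Break into single-operator statements:
t1 = v - m
t2 = t1 - n


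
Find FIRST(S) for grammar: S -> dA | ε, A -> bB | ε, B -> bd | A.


Per alternative of S: FIRST(dA) = {d}; FIRST(ε) = {ε}
FIRST(S) = {d, ε}


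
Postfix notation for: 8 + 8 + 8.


Left to right (same or higher precedence on left)
Postfix: 8 8 + 8 +


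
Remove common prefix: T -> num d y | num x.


Common prefix: 'num'
Factored: T -> num T', T' -> d y | x


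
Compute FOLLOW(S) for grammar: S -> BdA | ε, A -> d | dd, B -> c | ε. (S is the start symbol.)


$ ∈ FOLLOW(S). For each A -> αBβ: add FIRST(β)\{ε} to FOLLOW(B); if β nullable, add FOLLOW(A).
FOLLOW(S) = {$}


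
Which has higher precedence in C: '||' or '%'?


'%' is multiplicative (level 10); '||' is logical OR (level 1)
Higher level binds tighter
'%' has higher precedence than '||'


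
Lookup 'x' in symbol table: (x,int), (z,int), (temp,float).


Lookup 'x' → type int


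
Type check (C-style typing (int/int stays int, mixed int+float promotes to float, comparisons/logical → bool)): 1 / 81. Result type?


Operand types: int / int
Rule: mixed int/float promotes to float; int/int stays int
Result type: int


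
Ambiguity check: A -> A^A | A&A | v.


'v^v&v' has two parse trees (no precedence encoded between ^ and &)
Ambiguous


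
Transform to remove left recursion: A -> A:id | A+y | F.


Left-recursive alternatives: A:id, A+y; non-recursive: F
Introduce A': A -> FA', A' -> :idA' | +yA' | ε


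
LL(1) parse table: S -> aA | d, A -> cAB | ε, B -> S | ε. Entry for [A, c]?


For [A, c]: 'c' ∈ FIRST(cAB)
Entry: A -> cAB


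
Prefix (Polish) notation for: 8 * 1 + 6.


left-to-right (same/higher precedence on left): tree is (+ (* 8 1) 6)
Prefix: + * 8 1 6


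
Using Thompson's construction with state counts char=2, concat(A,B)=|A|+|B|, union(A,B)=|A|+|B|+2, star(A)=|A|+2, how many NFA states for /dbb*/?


Syntax tree has 3 char leaf(s), 0 union(s), 1 star(s)
chars contribute 3×2 = 6; each union adds +2; each star adds +2
Total: 6 + 0 + 2 = 8 states


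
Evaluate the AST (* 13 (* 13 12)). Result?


Evaluate inner: (* 13 12) = 156
Evaluate root: (* 13 156) = 2028
Result: 2028


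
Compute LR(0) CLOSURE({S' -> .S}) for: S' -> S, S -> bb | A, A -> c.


Start: S' -> .S
For each item with dot before a nonterminal B, add B -> .γ for every B-production
Closure: [S' -> .S, S -> .bb, S -> .A, A -> .c]


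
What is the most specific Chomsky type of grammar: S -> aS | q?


Right-linear: every RHS is a terminal or a terminal followed by one nonterminal
Classification: Type 3 (Regular)


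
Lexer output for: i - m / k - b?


Scan left to right, longest-match per lexeme
Tokens: ID(i), OP(-), ID(m), OP(/), ID(k), OP(-), ID(b)


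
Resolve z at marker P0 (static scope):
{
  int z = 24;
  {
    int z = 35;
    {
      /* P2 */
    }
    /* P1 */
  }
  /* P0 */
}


z declared in the same block as P0
z = 24


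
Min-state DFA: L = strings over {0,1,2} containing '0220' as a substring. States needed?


KMP-style automaton: 4 progress states + 1 absorbing accept = 5
Minimal DFA: 5 states


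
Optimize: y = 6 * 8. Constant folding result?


6 * 8 = 48 at compile time
Optimized: y = 48


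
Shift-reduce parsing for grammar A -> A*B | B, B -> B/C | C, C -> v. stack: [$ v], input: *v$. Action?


'v' on top is the handle for C -> v
Action: reduce (C -> v)


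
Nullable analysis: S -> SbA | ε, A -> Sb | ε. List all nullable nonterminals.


A nonterminal is nullable iff some alternative derives ε (directly, or every symbol in it is nullable)
Nullable: {A, S}


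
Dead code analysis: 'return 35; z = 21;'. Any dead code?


statement follows a return and is unreachable
Dead: 'z = 21'


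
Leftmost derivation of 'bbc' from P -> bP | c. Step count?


Derivation: P => bP => bbP => bbc
Steps: 3


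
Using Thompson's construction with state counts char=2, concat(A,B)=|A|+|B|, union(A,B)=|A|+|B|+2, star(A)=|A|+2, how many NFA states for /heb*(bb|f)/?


Syntax tree has 6 char leaf(s), 1 union(s), 1 star(s)
chars contribute 6×2 = 12; each union adds +2; each star adds +2
Total: 12 + 2 + 2 = 16 states


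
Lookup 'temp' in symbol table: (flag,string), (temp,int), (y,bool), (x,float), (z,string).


Lookup 'temp' → type int


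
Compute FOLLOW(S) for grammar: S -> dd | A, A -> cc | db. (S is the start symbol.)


$ ∈ FOLLOW(S). For each A -> αBβ: add FIRST(β)\{ε} to FOLLOW(B); if β nullable, add FOLLOW(A).
FOLLOW(S) = {$}


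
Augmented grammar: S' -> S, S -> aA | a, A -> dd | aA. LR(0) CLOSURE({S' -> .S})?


Start: S' -> .S
For each item with dot before a nonterminal B, add B -> .γ for every B-production
Closure: [S' -> .S, S -> .aA, S -> .a]


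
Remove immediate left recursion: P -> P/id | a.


Left-recursive alternatives: P/id; non-recursive: a
Introduce P': P -> aP', P' -> /idP' | ε


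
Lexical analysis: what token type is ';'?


Pattern: delimiter/punctuation
Type: PUNCTUATION


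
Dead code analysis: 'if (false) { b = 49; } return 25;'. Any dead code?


condition is constant false, so the whole block is unreachable
Dead: 'if (false) { b = 49; }'


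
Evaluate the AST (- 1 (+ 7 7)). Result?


Evaluate inner: (+ 7 7) = 14
Evaluate root: (- 1 14) = -13
Result: -13


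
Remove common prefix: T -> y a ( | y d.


Common prefix: 'y'
Factored: T -> y T', T' -> a ( | d


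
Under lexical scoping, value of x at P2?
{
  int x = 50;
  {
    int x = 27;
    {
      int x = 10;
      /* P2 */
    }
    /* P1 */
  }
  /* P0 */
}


x declared in the same block as P2
x = 10


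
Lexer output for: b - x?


Scan left to right, longest-match per lexeme
Tokens: ID(b), OP(-), ID(x)


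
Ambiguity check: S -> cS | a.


right-linear, alternatives start with distinct terminals 'c' vs 'a': unique leftmost derivation
Unambiguous


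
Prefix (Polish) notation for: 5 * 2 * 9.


left-to-right (same/higher precedence on left): tree is (* (* 5 2) 9)
Prefix: * * 5 2 9


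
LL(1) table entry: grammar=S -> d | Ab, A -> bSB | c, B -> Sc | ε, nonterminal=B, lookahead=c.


For [B, c]: 'c' ∈ FIRST(Sc)
Entry: B -> Sc


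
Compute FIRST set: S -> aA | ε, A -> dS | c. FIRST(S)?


Per alternative of S: FIRST(aA) = {a}; FIRST(ε) = {ε}
FIRST(S) = {a, ε}


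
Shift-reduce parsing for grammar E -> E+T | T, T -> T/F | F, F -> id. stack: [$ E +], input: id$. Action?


no handle ('E+' is not any RHS); shift 'id'
Action: shift


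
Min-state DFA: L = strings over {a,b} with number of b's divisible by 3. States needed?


Track (count of b) mod 3: states 0..2, accept at 0
Minimal DFA: 3 states


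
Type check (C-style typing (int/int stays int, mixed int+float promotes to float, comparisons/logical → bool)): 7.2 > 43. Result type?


Operand types: float > int
Rule: comparison yields bool
Result type: bool


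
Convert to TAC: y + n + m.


Break into single-operator statements:
t1 = y + n
t2 = t1 + m


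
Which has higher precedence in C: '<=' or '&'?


'<=' is relational (level 7); '&' is bitwise AND (level 5)
Higher level binds tighter
'<=' has higher precedence than '&'


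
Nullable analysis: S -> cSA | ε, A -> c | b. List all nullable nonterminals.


A nonterminal is nullable iff some alternative derives ε (directly, or every symbol in it is nullable)
Nullable: {S}


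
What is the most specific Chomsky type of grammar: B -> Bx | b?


Left-linear: every RHS is a terminal or one nonterminal followed by a terminal
Classification: Type 3 (Regular)


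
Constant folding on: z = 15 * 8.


15 * 8 = 120 at compile time
Optimized: z = 120


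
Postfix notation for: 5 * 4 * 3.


Left to right (same or higher precedence on left)
Postfix: 5 4 * 3 *


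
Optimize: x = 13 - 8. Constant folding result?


13 - 8 = 5 at compile time
Optimized: x = 5


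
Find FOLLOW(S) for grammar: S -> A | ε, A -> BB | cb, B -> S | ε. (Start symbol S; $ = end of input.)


$ ∈ FOLLOW(S). For each A -> αBβ: add FIRST(β)\{ε} to FOLLOW(B); if β nullable, add FOLLOW(A).
FOLLOW(S) = {$, c}


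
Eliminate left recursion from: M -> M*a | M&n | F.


Left-recursive alternatives: M*a, M&n; non-recursive: F
Introduce M': M -> FM', M' -> *aM' | &nM' | ε


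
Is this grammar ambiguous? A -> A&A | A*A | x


'x&x*x' has two parse trees (no precedence encoded between & and *)
Ambiguous


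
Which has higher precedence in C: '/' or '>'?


'/' is multiplicative (level 10); '>' is relational (level 7)
Higher level binds tighter
'/' has higher precedence than '>'


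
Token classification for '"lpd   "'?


Pattern: double-quoted sequence
Type: STRING_LITERAL


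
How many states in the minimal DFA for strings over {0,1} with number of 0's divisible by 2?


Track (count of 0) mod 2: states 0..1, accept at 0
Minimal DFA: 2 states


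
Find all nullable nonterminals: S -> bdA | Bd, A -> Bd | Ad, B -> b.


A nonterminal is nullable iff some alternative derives ε (directly, or every symbol in it is nullable)
Nullable: {}


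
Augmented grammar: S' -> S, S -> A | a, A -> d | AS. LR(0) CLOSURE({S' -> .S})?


Start: S' -> .S
For each item with dot before a nonterminal B, add B -> .γ for every B-production
Closure: [S' -> .S, S -> .A, S -> .a, A -> .d, A -> .AS]


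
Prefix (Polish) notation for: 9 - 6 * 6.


'*' binds tighter: tree is (- 9 (* 6 6))
Prefix: - 9 * 6 6


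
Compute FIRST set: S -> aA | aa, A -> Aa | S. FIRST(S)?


Per alternative of S: FIRST(aA) = {a}; FIRST(aa) = {a}
FIRST(S) = {a}


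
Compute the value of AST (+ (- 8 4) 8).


Evaluate inner: (- 8 4) = 4
Evaluate root: (+ 4 8) = 12
Result: 12


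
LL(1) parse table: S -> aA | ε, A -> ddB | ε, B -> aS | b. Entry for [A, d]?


For [A, d]: 'd' ∈ FIRST(ddB)
Entry: A -> ddB


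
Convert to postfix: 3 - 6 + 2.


Left to right (same or higher precedence on left)
Postfix: 3 6 - 2 +


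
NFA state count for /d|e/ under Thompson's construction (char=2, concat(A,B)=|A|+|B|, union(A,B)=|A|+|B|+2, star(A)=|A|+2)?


Syntax tree has 2 char leaf(s), 1 union(s), 0 star(s)
chars contribute 2×2 = 4; each union adds +2; each star adds +2
Total: 4 + 2 + 0 = 6 states


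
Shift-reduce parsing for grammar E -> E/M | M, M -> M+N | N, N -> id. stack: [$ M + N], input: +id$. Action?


handle 'M+N' on top
Action: reduce (M -> M+N)


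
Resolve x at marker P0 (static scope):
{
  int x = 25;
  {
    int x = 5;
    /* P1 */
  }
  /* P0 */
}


x declared in the same block as P0
x = 25


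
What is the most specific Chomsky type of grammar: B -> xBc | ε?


Single nonterminal LHS, but x^n c^n is not regular
Classification: Type 2 (Context-Free)


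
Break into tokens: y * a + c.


Scan left to right, longest-match per lexeme
Tokens: ID(y), OP(*), ID(a), OP(+), ID(c)


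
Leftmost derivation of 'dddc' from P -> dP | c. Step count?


Derivation: P => dP => ddP => dddP => dddc
Steps: 4


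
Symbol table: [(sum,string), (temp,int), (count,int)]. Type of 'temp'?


Lookup 'temp' → type int


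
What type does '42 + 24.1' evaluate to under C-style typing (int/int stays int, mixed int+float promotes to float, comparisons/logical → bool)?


Operand types: int + float
Rule: mixed int/float promotes to float; int/int stays int
Result type: float


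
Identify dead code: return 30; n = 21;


statement follows a return and is unreachable
Dead: 'n = 21'


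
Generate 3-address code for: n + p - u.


Break into single-operator statements:
t1 = n + p
t2 = t1 - u


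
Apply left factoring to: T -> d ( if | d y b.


Common prefix: 'd'
Factored: T -> d T', T' -> ( if | y b


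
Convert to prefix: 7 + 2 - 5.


left-to-right (same/higher precedence on left): tree is (- (+ 7 2) 5)
Prefix: - + 7 2 5


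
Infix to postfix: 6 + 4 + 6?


Left to right (same or higher precedence on left)
Postfix: 6 4 + 6 +


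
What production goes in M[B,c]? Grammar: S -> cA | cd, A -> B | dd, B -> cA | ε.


For [B, c]: 'c' ∈ FIRST(cA)
Entry: B -> cA


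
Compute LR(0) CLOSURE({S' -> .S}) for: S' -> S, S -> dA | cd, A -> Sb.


Start: S' -> .S
For each item with dot before a nonterminal B, add B -> .γ for every B-production
Closure: [S' -> .S, S -> .dA, S -> .cd]


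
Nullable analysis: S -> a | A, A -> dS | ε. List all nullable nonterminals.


A nonterminal is nullable iff some alternative derives ε (directly, or every symbol in it is nullable)
Nullable: {A, S}


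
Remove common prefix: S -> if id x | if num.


Common prefix: 'if'
Factored: S -> if S', S' -> id x | num


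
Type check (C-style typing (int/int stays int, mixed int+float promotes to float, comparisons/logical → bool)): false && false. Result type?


Operand types: bool && bool
Rule: logical operators take bool operands and yield bool
Result type: bool


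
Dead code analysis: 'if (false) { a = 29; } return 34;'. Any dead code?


condition is constant false, so the whole block is unreachable
Dead: 'if (false) { a = 29; }'


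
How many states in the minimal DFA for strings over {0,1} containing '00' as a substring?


KMP-style automaton: 2 progress states + 1 absorbing accept = 3
Minimal DFA: 3 states


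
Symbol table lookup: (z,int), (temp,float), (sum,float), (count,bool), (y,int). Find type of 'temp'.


Lookup 'temp' → type float


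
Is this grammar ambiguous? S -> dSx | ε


balanced d^n…x^n: each string has a unique parse
Unambiguous


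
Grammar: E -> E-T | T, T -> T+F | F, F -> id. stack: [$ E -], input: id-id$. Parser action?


no handle ('E-' is not any RHS); shift 'id'
Action: shift


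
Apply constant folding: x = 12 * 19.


12 * 19 = 228 at compile time
Optimized: x = 228


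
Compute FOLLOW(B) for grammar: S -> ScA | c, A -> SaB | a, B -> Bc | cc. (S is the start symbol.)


$ ∈ FOLLOW(S). For each A -> αBβ: add FIRST(β)\{ε} to FOLLOW(B); if β nullable, add FOLLOW(A).
FOLLOW(B) = {$, a, c}


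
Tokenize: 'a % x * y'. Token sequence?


Scan left to right, longest-match per lexeme
Tokens: ID(a), OP(%), ID(x), OP(*), ID(y)


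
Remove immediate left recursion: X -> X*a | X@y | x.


Left-recursive alternatives: X*a, X@y; non-recursive: x
Introduce X': X -> xX', X' -> *aX' | @yX' | ε


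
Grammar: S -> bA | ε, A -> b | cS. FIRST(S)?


Per alternative of S: FIRST(bA) = {b}; FIRST(ε) = {ε}
FIRST(S) = {b, ε}


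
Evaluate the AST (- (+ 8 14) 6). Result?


Evaluate inner: (+ 8 14) = 22
Evaluate root: (- 22 6) = 16
Result: 16


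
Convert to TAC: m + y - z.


Break into single-operator statements:
t1 = m + y
t2 = t1 - z


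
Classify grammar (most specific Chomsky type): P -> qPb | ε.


Single nonterminal LHS, but q^n b^n is not regular
Classification: Type 2 (Context-Free)


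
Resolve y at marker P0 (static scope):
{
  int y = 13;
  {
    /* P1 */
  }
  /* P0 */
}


y declared in the same block as P0
y = 13


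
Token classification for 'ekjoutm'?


Pattern: letter/underscore followed by alphanumerics, not a keyword
Type: IDENTIFIER


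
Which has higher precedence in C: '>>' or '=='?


'>>' is shift (level 8); '==' is equality (level 6)
Higher level binds tighter
'>>' has higher precedence than '=='


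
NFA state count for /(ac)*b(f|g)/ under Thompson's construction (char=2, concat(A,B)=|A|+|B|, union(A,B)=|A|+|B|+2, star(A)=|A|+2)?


Syntax tree has 5 char leaf(s), 1 union(s), 1 star(s)
chars contribute 5×2 = 10; each union adds +2; each star adds +2
Total: 10 + 2 + 2 = 14 states


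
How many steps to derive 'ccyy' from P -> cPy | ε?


Derivation: P => cPy => ccPyy => ccyy
Steps: 3


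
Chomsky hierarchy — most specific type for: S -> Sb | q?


Left-linear: every RHS is a terminal or one nonterminal followed by a terminal
Classification: Type 3 (Regular)


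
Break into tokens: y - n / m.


Scan left to right, longest-match per lexeme
Tokens: ID(y), OP(-), ID(n), OP(/), ID(m)


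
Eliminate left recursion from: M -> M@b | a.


Left-recursive alternatives: M@b; non-recursive: a
Introduce M': M -> aM', M' -> @bM' | ε
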